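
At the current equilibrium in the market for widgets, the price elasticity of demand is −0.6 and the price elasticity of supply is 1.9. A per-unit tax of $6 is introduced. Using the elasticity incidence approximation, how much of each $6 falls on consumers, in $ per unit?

Incidence ratio: consumers' share ≈ εs / (εs + |εd|) = 1.9 / (1.9 + 0.6) = 0.76.
So consumers bear ≈ 0.76 × $6 = $4.56; producers bear $1.44.

Consumers bear ≈ $4.56 per unit.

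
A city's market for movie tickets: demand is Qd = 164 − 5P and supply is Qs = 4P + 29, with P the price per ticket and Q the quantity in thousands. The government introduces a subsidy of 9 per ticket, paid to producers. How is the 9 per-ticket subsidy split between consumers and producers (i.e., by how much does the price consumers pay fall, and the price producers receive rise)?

Consumers gain 4 per ticket; producers gain 5 per ticket.

Without the subsidy, 164 − 5P = 4P + 29 gives 9P = 135, so P* = 15 and Q* = 89.
With a per-unit subsidy paid to producers, each receives P + 9 per unit sold, so supply becomes Qs = 4(P + 9) + 29.
New equilibrium: consumers pay 11, producers receive 20, Q = 109. (Wedge: Pb − Ps = −9.)
Gain to consumers: 4; to producers: 5. (They sum to 9.)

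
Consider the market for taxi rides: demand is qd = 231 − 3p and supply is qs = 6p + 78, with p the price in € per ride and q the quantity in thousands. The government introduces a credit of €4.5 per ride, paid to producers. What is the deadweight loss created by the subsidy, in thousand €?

Before the subsidy: set 231 − 3p = 6p + 78 → p* = €17, q* = 180.
With a per-unit subsidy paid to producers, each receives p + 4.5 per unit sold, so supply becomes qs = 6(p + 4.5) + 78.
New equilibrium: buyers pay €14, producers receive €18.5, q = 189. (Wedge: pb − ps = −4.5.)
Quantity rises by |ΔQ| = |180 − 189| = 9.
DWL = ½ · t · |ΔQ| = ½ · 4.5 · 9 = €20.25.

Deadweight loss = €20.25 thousand.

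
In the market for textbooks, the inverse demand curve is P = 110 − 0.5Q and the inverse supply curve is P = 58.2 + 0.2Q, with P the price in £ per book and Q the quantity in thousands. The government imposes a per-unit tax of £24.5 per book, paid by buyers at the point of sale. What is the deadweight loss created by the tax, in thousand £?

Inverting to Q(P) form: Qd = 220 − 2P; Qs = 5P − 291.
Without the tax, 220 − 2P = 5P − 291 gives 7P = 511, so P* = £73 and Q* = 74.
With the tax collected from buyers, demand (in seller-price terms) shifts: Qd = 220 − 2(P + 24.5).
New equilibrium: buyers pay £90.5, sellers receive £66, Q = 39. (Wedge: Pb − Ps = 24.5.)
Quantity falls by |ΔQ| = |74 − 39| = 35.
DWL = ½ · t · |ΔQ| = ½ · 24.5 · 35 = £428.75.

Deadweight loss = £428.75 thousand.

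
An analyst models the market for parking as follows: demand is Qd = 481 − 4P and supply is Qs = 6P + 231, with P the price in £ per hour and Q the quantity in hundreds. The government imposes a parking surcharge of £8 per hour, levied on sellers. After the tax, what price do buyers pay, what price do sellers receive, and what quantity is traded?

Buyers pay £29.8; sellers receive £21.8; quantity = 361.8.

Before the tax: set 481 − 4P = 6P + 231 → P* = £25, Q* = 381.
With the tax collected from sellers, supply shifts: Qs = 6(P − 8) + 231.
New equilibrium: buyers pay £29.8, sellers receive £21.8, Q = 361.8. (Wedge: Pb − Ps = 8.)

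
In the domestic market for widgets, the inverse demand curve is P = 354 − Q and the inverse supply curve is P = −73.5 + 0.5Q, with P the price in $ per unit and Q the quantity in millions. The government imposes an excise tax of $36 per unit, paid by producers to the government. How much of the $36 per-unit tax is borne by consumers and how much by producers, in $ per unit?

Inverting to Q(P) form: Qd = 354 − P; Qs = 2P + 147.
Before the tax: set 354 − P = 2P + 147 → P* = $69, Q* = 285.
With the tax collected from producers, supply shifts: Qs = 2(P − 36) + 147.
Solving gives Q = 261 with consumers paying $93 and producers receiving $57 (the $36 wedge).
Burden on consumers: $24; on producers: $12. (They sum to $36.)

Consumers bear $24 per unit; producers bear $12 per unit.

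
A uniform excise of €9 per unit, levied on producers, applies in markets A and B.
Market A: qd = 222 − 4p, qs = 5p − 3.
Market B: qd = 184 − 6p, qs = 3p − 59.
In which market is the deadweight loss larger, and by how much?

Market A, by €9.

Market A: pre-tax p* = €25, q* = 122; post-tax q = 102; deadweight loss = €90.
Market B: pre-tax p* = €27, q* = 22; post-tax q = 4; deadweight loss = €81.
Difference: €90 vs €81 → market A is larger by €9.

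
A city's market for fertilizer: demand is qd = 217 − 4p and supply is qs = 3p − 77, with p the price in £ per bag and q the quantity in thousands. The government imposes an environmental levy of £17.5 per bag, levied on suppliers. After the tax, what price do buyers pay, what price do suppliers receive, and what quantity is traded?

Buyers pay £49.5; suppliers receive £32; quantity = 19.

Before the tax: set 217 − 4p = 3p − 77 → p* = £42, q* = 49.
With the tax collected from suppliers, supply shifts: qs = 3(p − 17.5) − 77.
Solving gives q = 19 with buyers paying £49.5 and suppliers receiving £32 (the £17.5 wedge).
The less price-elastic side of the market bears the larger share of a per-unit tax.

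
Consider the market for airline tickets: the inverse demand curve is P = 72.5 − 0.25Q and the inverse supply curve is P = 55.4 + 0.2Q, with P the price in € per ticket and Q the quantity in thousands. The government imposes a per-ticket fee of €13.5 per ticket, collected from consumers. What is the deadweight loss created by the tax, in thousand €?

Deadweight loss = €202.5 thousand.

Inverting to Q(P) form: Qd = 290 − 4P; Qs = 5P − 277.
Before the tax: set 290 − 4P = 5P − 277 → P* = €63, Q* = 38.
With the tax collected from consumers, demand (in seller-price terms) shifts: Qd = 290 − 4(P + 13.5).
Solving gives Q = 8 with consumers paying €70.5 and sellers receiving €57 (the €13.5 wedge).
Quantity falls by |ΔQ| = |38 − 8| = 30.
DWL = ½ · t · |ΔQ| = ½ · 13.5 · 30 = €202.5.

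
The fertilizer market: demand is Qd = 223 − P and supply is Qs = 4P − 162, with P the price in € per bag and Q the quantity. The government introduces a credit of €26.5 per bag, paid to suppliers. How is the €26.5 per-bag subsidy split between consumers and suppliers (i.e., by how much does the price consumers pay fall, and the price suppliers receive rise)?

Consumers gain €21.2 per bag; suppliers gain €5.3 per bag.

Without the subsidy, 223 − P = 4P − 162 gives 5P = 385, so P* = €77 and Q* = 146.
With a per-unit subsidy paid to suppliers, each receives P + 26.5 per unit sold, so supply becomes Qs = 4(P + 26.5) − 162.
Solving gives Q = 167.2 with consumers paying €55.8 and suppliers receiving €82.3 (the €26.5 wedge).
Gain to consumers: €21.2; to suppliers: €5.3. (They sum to €26.5.)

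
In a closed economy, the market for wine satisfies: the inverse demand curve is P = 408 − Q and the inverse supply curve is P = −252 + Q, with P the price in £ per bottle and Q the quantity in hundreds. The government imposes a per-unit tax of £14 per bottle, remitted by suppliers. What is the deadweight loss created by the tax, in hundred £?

Rewrite in direct form: Qd = 408 − P and Qs = P + 252.
Without the tax, 408 − P = P + 252 gives 2P = 156, so P* = £78 and Q* = 330.
With the tax collected from suppliers, supply shifts: Qs = (P − 14) + 252.
New equilibrium: buyers pay £85, suppliers receive £71, Q = 323. (Wedge: Pb − Ps = 14.)
Quantity falls by |ΔQ| = |330 − 323| = 7.
DWL = ½ · t · |ΔQ| = ½ · 14 · 7 = £49.

Deadweight loss = £49 hundred.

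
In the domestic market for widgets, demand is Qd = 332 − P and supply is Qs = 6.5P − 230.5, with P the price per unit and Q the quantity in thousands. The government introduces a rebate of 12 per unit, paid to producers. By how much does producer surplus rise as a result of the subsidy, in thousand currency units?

Before the subsidy: set 332 − P = 6.5P − 230.5 → P* = 75, Q* = 257.
With a per-unit subsidy paid to producers, each receives P + 12 per unit sold, so supply becomes Qs = 6.5(P + 12) − 230.5.
New equilibrium: buyers pay 64.6, producers receive 76.6, Q = 267.4. (Wedge: Pb − Ps = −12.)
ΔPS is the trapezoid between Q = 267.4 and Q = 257 of height 1.6: ½ · (257 + 267.4) · 1.6 = 419.52.

Producer surplus rises by 419.52 thousand.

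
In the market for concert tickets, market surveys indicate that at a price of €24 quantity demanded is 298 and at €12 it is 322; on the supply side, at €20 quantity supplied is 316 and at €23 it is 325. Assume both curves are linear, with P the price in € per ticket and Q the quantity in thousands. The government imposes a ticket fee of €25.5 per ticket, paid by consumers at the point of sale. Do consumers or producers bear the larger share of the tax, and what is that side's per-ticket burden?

Demand slope: (322 − 298)/(12 − 24) = -2, so Qd = 346 − 2P.
Supply slope: (325 − 316)/(23 − 20) = 3, so Qs = 3P + 256.
Before the tax: set 346 − 2P = 3P + 256 → P* = €18, Q* = 310.
With the tax collected from consumers, demand (in seller-price terms) shifts: Qd = 346 − 2(P + 25.5).
Solving gives Q = 279.4 with consumers paying €33.3 and producers receiving €7.8 (the €25.5 wedge).
Per-ticket burden: consumers €15.3, producers €10.2.
Consumers take the larger share because demand is less price-elastic here (demand slope 2 vs supply slope 3).

Consumers bear the larger share: €15.3 per ticket.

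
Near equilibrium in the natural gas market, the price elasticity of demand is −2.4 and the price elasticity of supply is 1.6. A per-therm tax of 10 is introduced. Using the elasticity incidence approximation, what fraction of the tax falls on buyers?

Buyers' share ≈ 0.4.

Incidence ratio: buyers' share ≈ εs / (εs + |εd|) = 1.6 / (1.6 + 2.4) = 0.4.
Supply is the less elastic side, so buyers bear the smaller share.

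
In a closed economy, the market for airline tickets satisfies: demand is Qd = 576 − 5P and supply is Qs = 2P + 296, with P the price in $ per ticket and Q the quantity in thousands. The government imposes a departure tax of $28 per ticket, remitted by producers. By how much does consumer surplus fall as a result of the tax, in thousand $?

Without the tax, 576 − 5P = 2P + 296 gives 7P = 280, so P* = $40 and Q* = 376.
With the tax collected from producers, supply shifts: Qs = 2(P − 28) + 296.
New equilibrium: consumers pay $48, producers receive $20, Q = 336. (Wedge: Pb − Ps = 28.)
ΔCS is the trapezoid between Q = 336 and Q = 376 of height $8: ½ · (376 + 336) · 8 = $2848.

Consumer surplus falls by $2848 thousand.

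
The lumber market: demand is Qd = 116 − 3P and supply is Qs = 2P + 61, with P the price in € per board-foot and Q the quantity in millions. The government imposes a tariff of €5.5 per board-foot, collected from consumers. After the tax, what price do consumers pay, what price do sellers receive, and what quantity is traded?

Without the tax, 116 − 3P = 2P + 61 gives 5P = 55, so P* = €11 and Q* = 83.
With the tax collected from consumers, demand (in seller-price terms) shifts: Qd = 116 − 3(P + 5.5).
New equilibrium: consumers pay €13.2, sellers receive €7.7, Q = 76.4. (Wedge: Pb − Ps = 5.5.)
The less price-elastic side of the market bears the larger share of a per-unit tax.

Consumers pay €13.2; sellers receive €7.7; quantity = 76.4.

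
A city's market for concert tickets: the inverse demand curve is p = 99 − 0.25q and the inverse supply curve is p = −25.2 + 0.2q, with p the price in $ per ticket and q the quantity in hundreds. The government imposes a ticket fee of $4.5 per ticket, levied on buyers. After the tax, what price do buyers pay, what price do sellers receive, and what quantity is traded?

Inverting to q(p) form: qd = 396 − 4p; qs = 5p + 126.
Before the tax: set 396 − 4p = 5p + 126 → p* = $30, q* = 276.
With the tax collected from buyers, demand (in seller-price terms) shifts: qd = 396 − 4(p + 4.5).
New equilibrium: buyers pay $32.5, sellers receive $28, q = 266. (Wedge: pb − ps = 4.5.)
The less price-elastic side of the market bears the larger share of a per-unit tax.

Buyers pay $32.5; sellers receive $28; quantity = 266.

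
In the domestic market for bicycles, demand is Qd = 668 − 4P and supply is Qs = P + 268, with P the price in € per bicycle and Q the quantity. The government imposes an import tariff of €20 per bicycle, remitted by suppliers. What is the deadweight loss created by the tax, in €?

Deadweight loss = €160.

Before the tax: set 668 − 4P = P + 268 → P* = €80, Q* = 348.
With the tax collected from suppliers, supply shifts: Qs = (P − 20) + 268.
Solving gives Q = 332 with buyers paying €84 and suppliers receiving €64 (the €20 wedge).
Quantity falls by |ΔQ| = |348 − 332| = 16.
DWL = ½ · t · |ΔQ| = ½ · 20 · 16 = €160.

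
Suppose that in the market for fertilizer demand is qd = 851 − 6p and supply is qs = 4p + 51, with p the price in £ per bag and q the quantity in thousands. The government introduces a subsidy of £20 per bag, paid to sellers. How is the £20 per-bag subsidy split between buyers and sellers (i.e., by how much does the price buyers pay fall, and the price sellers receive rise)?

Buyers gain £8 per bag; sellers gain £12 per bag.

Without the subsidy, 851 − 6p = 4p + 51 gives 10p = 800, so p* = £80 and q* = 371.
With a per-unit subsidy paid to sellers, each receives p + 20 per unit sold, so supply becomes qs = 4(p + 20) + 51.
New equilibrium: buyers pay £72, sellers receive £92, q = 419. (Wedge: pb − ps = −20.)
Gain to buyers: £8; to sellers: £12. (They sum to £20.)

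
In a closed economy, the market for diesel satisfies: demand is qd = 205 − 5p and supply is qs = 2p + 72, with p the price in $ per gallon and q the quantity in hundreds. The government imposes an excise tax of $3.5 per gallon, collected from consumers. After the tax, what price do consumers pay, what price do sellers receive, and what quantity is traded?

Consumers pay $20; sellers receive $16.5; quantity = 105.

Before the tax: set 205 − 5p = 2p + 72 → p* = $19, q* = 110.
With the tax collected from consumers, demand (in seller-price terms) shifts: qd = 205 − 5(p + 3.5).
New equilibrium: consumers pay $20, sellers receive $16.5, q = 105. (Wedge: pb − ps = 3.5.)
The less price-elastic side of the market bears the larger share of a per-unit tax.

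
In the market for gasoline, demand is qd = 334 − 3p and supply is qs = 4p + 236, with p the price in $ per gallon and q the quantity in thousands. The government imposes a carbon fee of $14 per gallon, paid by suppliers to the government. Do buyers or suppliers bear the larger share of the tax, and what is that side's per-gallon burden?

Buyers bear the larger share: $8 per gallon.

Before the tax: set 334 − 3p = 4p + 236 → p* = $14, q* = 292.
With the tax collected from suppliers, supply shifts: qs = 4(p − 14) + 236.
Solving gives q = 268 with buyers paying $22 and suppliers receiving $8 (the $14 wedge).
Per-gallon burden: buyers $8, suppliers $6.
Buyers take the larger share because demand is less price-elastic here (demand slope 3 vs supply slope 4).
The less price-elastic side of the market bears the larger share of a per-unit tax.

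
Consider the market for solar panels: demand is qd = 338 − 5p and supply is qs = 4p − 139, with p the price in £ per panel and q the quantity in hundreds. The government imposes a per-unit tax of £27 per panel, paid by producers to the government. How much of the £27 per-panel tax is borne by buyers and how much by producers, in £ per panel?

Buyers bear £12 per panel; producers bear £15 per panel.

Without the tax, 338 − 5p = 4p − 139 gives 9p = 477, so p* = £53 and q* = 73.
With the tax collected from producers, supply shifts: qs = 4(p − 27) − 139.
New equilibrium: buyers pay £65, producers receive £38, q = 13. (Wedge: pb − ps = 27.)
Burden on buyers: £12; on producers: £15. (They sum to £27.)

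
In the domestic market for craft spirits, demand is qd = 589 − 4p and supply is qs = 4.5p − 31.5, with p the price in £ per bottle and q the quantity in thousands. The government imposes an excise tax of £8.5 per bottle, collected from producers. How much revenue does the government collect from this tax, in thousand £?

Without the tax, 589 − 4p = 4.5p − 31.5 gives 8.5p = 620.5, so p* = £73 and q* = 297.
With the tax collected from producers, supply shifts: qs = 4.5(p − 8.5) − 31.5.
Solving gives q = 279 with consumers paying £77.5 and producers receiving £69 (the £8.5 wedge).
Revenue = t · Q = 8.5 · 279 = £2371.5.

Tax revenue = £2371.5 thousand.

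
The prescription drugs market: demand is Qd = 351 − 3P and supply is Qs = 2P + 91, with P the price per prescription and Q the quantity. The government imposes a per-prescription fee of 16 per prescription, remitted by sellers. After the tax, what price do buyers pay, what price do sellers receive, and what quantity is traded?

Buyers pay 58.4; sellers receive 42.4; quantity = 175.8.

Without the tax, 351 − 3P = 2P + 91 gives 5P = 260, so P* = 52 and Q* = 195.
With the tax collected from sellers, supply shifts: Qs = 2(P − 16) + 91.
New equilibrium: buyers pay 58.4, sellers receive 42.4, Q = 175.8. (Wedge: Pb − Ps = 16.)
The less price-elastic side of the market bears the larger share of a per-unit tax.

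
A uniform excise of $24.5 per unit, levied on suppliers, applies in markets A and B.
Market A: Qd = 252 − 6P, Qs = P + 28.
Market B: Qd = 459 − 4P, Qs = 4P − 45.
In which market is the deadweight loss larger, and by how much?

Market B, by $343.

Market A: pre-tax P* = $32, Q* = 60; post-tax Q = 39; deadweight loss = $257.25.
Market B: pre-tax P* = $63, Q* = 207; post-tax Q = 158; deadweight loss = $600.25.
Difference: $257.25 vs $600.25 → market B is larger by $343.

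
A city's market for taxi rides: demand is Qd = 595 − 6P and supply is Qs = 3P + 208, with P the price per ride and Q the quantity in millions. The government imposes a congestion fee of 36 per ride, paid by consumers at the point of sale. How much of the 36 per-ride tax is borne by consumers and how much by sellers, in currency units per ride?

Consumers bear 12 per ride; sellers bear 24 per ride.

Before the tax: set 595 − 6P = 3P + 208 → P* = 43, Q* = 337.
With the tax collected from consumers, demand (in seller-price terms) shifts: Qd = 595 − 6(P + 36).
New equilibrium: consumers pay 55, sellers receive 19, Q = 265. (Wedge: Pb − Ps = 36.)
Burden on consumers: 12; on sellers: 24. (They sum to 36.)
The less price-elastic side of the market bears the larger share of a per-unit tax.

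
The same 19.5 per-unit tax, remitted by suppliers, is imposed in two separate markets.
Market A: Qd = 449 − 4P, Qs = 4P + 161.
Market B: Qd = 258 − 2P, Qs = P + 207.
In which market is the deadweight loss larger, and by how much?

Market A, by 253.5.

Market A: pre-tax P* = 36, Q* = 305; post-tax Q = 266; deadweight loss = 380.25.
Market B: pre-tax P* = 17, Q* = 224; post-tax Q = 211; deadweight loss = 126.75.
Difference: 380.25 vs 126.75 → market A is larger by 253.5.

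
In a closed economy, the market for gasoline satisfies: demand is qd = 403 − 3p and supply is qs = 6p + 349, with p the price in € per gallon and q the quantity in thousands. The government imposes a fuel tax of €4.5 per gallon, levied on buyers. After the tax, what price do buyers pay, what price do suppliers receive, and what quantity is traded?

Before the tax: set 403 − 3p = 6p + 349 → p* = €6, q* = 385.
With the tax collected from buyers, demand (in seller-price terms) shifts: qd = 403 − 3(p + 4.5).
Solving gives q = 376 with buyers paying €9 and suppliers receiving €4.5 (the €4.5 wedge).

Buyers pay €9; suppliers receive €4.5; quantity = 376.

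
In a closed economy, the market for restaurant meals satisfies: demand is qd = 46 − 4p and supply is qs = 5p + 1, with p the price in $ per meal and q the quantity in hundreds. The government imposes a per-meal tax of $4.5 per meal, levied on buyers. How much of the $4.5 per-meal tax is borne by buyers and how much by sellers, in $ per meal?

Buyers bear $2.5 per meal; sellers bear $2 per meal.

Before the tax: set 46 − 4p = 5p + 1 → p* = $5, q* = 26.
With the tax collected from buyers, demand (in seller-price terms) shifts: qd = 46 − 4(p + 4.5).
New equilibrium: buyers pay $7.5, sellers receive $3, q = 16. (Wedge: pb − ps = 4.5.)
Burden on buyers: $2.5; on sellers: $2. (They sum to $4.5.)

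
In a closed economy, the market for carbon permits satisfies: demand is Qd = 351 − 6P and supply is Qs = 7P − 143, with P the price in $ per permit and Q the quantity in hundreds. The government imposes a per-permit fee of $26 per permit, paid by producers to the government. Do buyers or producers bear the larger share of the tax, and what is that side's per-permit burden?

Without the tax, 351 − 6P = 7P − 143 gives 13P = 494, so P* = $38 and Q* = 123.
With the tax collected from producers, supply shifts: Qs = 7(P − 26) − 143.
Solving gives Q = 39 with buyers paying $52 and producers receiving $26 (the $26 wedge).
Per-permit burden: buyers $14, producers $12.
Buyers take the larger share because demand is less price-elastic here (demand slope 6 vs supply slope 7).

Buyers bear the larger share: $14 per permit.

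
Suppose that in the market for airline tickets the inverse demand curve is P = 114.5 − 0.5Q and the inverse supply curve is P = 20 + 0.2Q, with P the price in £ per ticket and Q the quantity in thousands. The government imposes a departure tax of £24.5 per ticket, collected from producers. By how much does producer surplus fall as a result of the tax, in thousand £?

Producer surplus falls by £822.5 thousand.

Inverting to Q(P) form: Qd = 229 − 2P; Qs = 5P − 100.
Before the tax: set 229 − 2P = 5P − 100 → P* = £47, Q* = 135.
With the tax collected from producers, supply shifts: Qs = 5(P − 24.5) − 100.
Solving gives Q = 100 with consumers paying £64.5 and producers receiving £40 (the £24.5 wedge).
ΔPS is the trapezoid between Q = 100 and Q = 135 of height £7: ½ · (135 + 100) · 7 = £822.5.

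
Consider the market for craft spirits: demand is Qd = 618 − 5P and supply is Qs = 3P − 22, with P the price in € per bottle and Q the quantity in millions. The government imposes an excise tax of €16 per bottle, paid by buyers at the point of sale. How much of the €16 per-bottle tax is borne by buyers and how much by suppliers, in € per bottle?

Before the tax: set 618 − 5P = 3P − 22 → P* = €80, Q* = 218.
With the tax collected from buyers, demand (in seller-price terms) shifts: Qd = 618 − 5(P + 16).
New equilibrium: buyers pay €86, suppliers receive €70, Q = 188. (Wedge: Pb − Ps = 16.)
Burden on buyers: €6; on suppliers: €10. (They sum to €16.)
The less price-elastic side of the market bears the larger share of a per-unit tax.

Buyers bear €6 per bottle; suppliers bear €10 per bottle.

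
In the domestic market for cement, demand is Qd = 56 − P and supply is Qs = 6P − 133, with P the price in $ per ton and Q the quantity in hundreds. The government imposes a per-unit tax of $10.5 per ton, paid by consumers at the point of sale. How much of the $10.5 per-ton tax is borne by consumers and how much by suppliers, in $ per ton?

Consumers bear $9 per ton; suppliers bear $1.5 per ton.

Without the tax, 56 − P = 6P − 133 gives 7P = 189, so P* = $27 and Q* = 29.
With the tax collected from consumers, demand (in seller-price terms) shifts: Qd = 56 − (P + 10.5).
New equilibrium: consumers pay $36, suppliers receive $25.5, Q = 20. (Wedge: Pb − Ps = 10.5.)
Burden on consumers: $9; on suppliers: $1.5. (They sum to $10.5.)
The less price-elastic side of the market bears the larger share of a per-unit tax.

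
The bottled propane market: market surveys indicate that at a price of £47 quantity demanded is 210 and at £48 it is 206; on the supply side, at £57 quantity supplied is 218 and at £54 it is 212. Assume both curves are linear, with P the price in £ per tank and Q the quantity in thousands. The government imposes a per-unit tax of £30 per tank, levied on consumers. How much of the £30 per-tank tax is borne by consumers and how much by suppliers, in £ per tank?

Consumers bear £10 per tank; suppliers bear £20 per tank.

Demand slope: (206 − 210)/(48 − 47) = -4, so Qd = 398 − 4P.
Supply slope: (212 − 218)/(54 − 57) = 2, so Qs = 2P + 104.
Before the tax: set 398 − 4P = 2P + 104 → P* = £49, Q* = 202.
With the tax collected from consumers, demand (in seller-price terms) shifts: Qd = 398 − 4(P + 30).
Solving gives Q = 162 with consumers paying £59 and suppliers receiving £29 (the £30 wedge).
Burden on consumers: £10; on suppliers: £20. (They sum to £30.)
The less price-elastic side of the market bears the larger share of a per-unit tax.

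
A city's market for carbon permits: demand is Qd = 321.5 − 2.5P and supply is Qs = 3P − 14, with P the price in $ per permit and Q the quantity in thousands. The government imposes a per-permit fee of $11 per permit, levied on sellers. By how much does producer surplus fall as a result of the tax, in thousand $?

Producer surplus falls by $807.5 thousand.

Without the tax, 321.5 − 2.5P = 3P − 14 gives 5.5P = 335.5, so P* = $61 and Q* = 169.
With the tax collected from sellers, supply shifts: Qs = 3(P − 11) − 14.
New equilibrium: consumers pay $67, sellers receive $56, Q = 154. (Wedge: Pb − Ps = 11.)
ΔPS is the trapezoid between Q = 154 and Q = 169 of height $5: ½ · (169 + 154) · 5 = $807.5.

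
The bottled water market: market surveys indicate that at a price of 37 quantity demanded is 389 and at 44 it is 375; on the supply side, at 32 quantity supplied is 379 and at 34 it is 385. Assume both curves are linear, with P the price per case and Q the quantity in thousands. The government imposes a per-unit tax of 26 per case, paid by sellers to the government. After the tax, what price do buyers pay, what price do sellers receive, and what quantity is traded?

Buyers pay 51.6; sellers receive 25.6; quantity = 359.8.

Demand slope: (375 − 389)/(44 − 37) = -2, so Qd = 463 − 2P.
Supply slope: (385 − 379)/(34 − 32) = 3, so Qs = 3P + 283.
Before the tax: set 463 − 2P = 3P + 283 → P* = 36, Q* = 391.
With the tax collected from sellers, supply shifts: Qs = 3(P − 26) + 283.
New equilibrium: buyers pay 51.6, sellers receive 25.6, Q = 359.8. (Wedge: Pb − Ps = 26.)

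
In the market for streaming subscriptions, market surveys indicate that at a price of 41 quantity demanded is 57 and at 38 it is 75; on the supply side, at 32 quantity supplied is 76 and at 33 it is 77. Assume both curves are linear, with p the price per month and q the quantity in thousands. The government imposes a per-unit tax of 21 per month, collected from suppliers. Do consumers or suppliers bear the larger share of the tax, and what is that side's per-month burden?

Suppliers bear the larger share: 18 per month.

Demand slope: (75 − 57)/(38 − 41) = -6, so qd = 303 − 6p.
Supply slope: (77 − 76)/(33 − 32) = 1, so qs = p + 44.
Before the tax: set 303 − 6p = p + 44 → p* = 37, q* = 81.
With the tax collected from suppliers, supply shifts: qs = (p − 21) + 44.
New equilibrium: consumers pay 40, suppliers receive 19, q = 63. (Wedge: pb − ps = 21.)
Per-month burden: consumers 3, suppliers 18.
Suppliers take the larger share because supply is less price-elastic here (demand slope 6 vs supply slope 1).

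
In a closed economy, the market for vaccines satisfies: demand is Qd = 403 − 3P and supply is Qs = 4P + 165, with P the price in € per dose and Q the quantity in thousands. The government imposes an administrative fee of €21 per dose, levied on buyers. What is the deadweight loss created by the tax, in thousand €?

Deadweight loss = €378 thousand.

Before the tax: set 403 − 3P = 4P + 165 → P* = €34, Q* = 301.
With the tax collected from buyers, demand (in seller-price terms) shifts: Qd = 403 − 3(P + 21).
New equilibrium: buyers pay €46, producers receive €25, Q = 265. (Wedge: Pb − Ps = 21.)
Quantity falls by |ΔQ| = |301 − 265| = 36.
DWL = ½ · t · |ΔQ| = ½ · 21 · 36 = €378.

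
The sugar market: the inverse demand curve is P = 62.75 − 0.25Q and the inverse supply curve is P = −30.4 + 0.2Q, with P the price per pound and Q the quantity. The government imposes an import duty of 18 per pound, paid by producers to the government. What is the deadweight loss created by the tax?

Deadweight loss = 360.

Inverting to Q(P) form: Qd = 251 − 4P; Qs = 5P + 152.
Without the tax, 251 − 4P = 5P + 152 gives 9P = 99, so P* = 11 and Q* = 207.
With the tax collected from producers, supply shifts: Qs = 5(P − 18) + 152.
Solving gives Q = 167 with buyers paying 21 and producers receiving 3 (the 18 wedge).
Quantity falls by |ΔQ| = |207 − 167| = 40.
DWL = ½ · t · |ΔQ| = ½ · 18 · 40 = 360.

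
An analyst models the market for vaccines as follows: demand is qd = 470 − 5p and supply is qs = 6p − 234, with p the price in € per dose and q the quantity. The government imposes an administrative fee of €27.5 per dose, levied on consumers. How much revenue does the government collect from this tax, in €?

Without the tax, 470 − 5p = 6p − 234 gives 11p = 704, so p* = €64 and q* = 150.
With the tax collected from consumers, demand (in seller-price terms) shifts: qd = 470 − 5(p + 27.5).
New equilibrium: consumers pay €79, producers receive €51.5, q = 75. (Wedge: pb − ps = 27.5.)
Revenue = t · Q = 27.5 · 75 = €2062.5.

Tax revenue = €2062.5.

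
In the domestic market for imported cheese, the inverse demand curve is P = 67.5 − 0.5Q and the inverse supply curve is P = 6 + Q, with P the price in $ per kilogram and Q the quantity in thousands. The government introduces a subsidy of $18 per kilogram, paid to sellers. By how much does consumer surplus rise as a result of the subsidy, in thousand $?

Consumer surplus rises by $282 thousand.

Inverting to Q(P) form: Qd = 135 − 2P; Qs = P − 6.
Without the subsidy, 135 − 2P = P − 6 gives 3P = 141, so P* = $47 and Q* = 41.
With a per-unit subsidy paid to sellers, each receives P + 18 per unit sold, so supply becomes Qs = (P + 18) − 6.
Solving gives Q = 53 with consumers paying $41 and sellers receiving $59 (the $18 wedge).
ΔCS is the trapezoid between Q = 53 and Q = 41 of height $6: ½ · (41 + 53) · 6 = $282.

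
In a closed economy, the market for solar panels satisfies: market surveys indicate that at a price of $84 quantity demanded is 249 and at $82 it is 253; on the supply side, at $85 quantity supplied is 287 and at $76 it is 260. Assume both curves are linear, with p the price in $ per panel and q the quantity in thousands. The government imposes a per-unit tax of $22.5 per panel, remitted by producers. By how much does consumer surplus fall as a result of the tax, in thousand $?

Consumer surplus falls by $3368.25 thousand.

Demand slope: (253 − 249)/(82 − 84) = -2, so qd = 417 − 2p.
Supply slope: (260 − 287)/(76 − 85) = 3, so qs = 3p + 32.
Without the tax, 417 − 2p = 3p + 32 gives 5p = 385, so p* = $77 and q* = 263.
With the tax collected from producers, supply shifts: qs = 3(p − 22.5) + 32.
Solving gives q = 236 with consumers paying $90.5 and producers receiving $68 (the $22.5 wedge).
ΔCS is the trapezoid between Q = 236 and Q = 263 of height $13.5: ½ · (263 + 236) · 13.5 = $3368.25.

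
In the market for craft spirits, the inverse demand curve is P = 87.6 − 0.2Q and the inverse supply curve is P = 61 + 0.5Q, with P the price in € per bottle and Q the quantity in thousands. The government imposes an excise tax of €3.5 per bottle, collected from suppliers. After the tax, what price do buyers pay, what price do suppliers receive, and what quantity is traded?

Rewrite in direct form: Qd = 438 − 5P and Qs = 2P − 122.
Without the tax, 438 − 5P = 2P − 122 gives 7P = 560, so P* = €80 and Q* = 38.
With the tax collected from suppliers, supply shifts: Qs = 2(P − 3.5) − 122.
Solving gives Q = 33 with buyers paying €81 and suppliers receiving €77.5 (the €3.5 wedge).

Buyers pay €81; suppliers receive €77.5; quantity = 33.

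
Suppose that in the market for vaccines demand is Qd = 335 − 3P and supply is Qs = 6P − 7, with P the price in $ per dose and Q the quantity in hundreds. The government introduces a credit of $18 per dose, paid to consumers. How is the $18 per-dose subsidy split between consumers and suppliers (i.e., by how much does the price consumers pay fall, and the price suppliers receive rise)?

Consumers gain $12 per dose; suppliers gain $6 per dose.

Without the subsidy, 335 − 3P = 6P − 7 gives 9P = 342, so P* = $38 and Q* = 221.
With a per-unit subsidy paid to consumers, each effectively pays P − 18, so demand becomes Qd = 335 − 3(P − 18).
Solving gives Q = 257 with consumers paying $26 and suppliers receiving $44 (the $18 wedge).
Gain to consumers: $12; to suppliers: $6. (They sum to $18.)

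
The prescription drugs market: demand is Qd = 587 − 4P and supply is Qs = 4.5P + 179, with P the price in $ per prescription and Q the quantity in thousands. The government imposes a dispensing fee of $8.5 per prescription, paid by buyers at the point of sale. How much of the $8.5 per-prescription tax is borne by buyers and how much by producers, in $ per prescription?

Buyers bear $4.5 per prescription; producers bear $4 per prescription.

Without the tax, 587 − 4P = 4.5P + 179 gives 8.5P = 408, so P* = $48 and Q* = 395.
With the tax collected from buyers, demand (in seller-price terms) shifts: Qd = 587 − 4(P + 8.5).
New equilibrium: buyers pay $52.5, producers receive $44, Q = 377. (Wedge: Pb − Ps = 8.5.)
Burden on buyers: $4.5; on producers: $4. (They sum to $8.5.)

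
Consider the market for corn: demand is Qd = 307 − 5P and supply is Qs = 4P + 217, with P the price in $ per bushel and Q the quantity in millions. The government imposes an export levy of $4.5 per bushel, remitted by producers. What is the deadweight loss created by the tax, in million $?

Deadweight loss = $22.5 million.

Without the tax, 307 − 5P = 4P + 217 gives 9P = 90, so P* = $10 and Q* = 257.
With the tax collected from producers, supply shifts: Qs = 4(P − 4.5) + 217.
New equilibrium: consumers pay $12, producers receive $7.5, Q = 247. (Wedge: Pb − Ps = 4.5.)
Quantity falls by |ΔQ| = |257 − 247| = 10.
DWL = ½ · t · |ΔQ| = ½ · 4.5 · 10 = $22.5.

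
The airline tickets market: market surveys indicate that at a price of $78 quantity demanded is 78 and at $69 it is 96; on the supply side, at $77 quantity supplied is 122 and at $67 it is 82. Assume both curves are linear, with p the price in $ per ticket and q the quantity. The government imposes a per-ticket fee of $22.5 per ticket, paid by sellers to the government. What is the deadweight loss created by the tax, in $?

Deadweight loss = $337.5.

Demand slope: (96 − 78)/(69 − 78) = -2, so qd = 234 − 2p.
Supply slope: (82 − 122)/(67 − 77) = 4, so qs = 4p − 186.
Without the tax, 234 − 2p = 4p − 186 gives 6p = 420, so p* = $70 and q* = 94.
With the tax collected from sellers, supply shifts: qs = 4(p − 22.5) − 186.
New equilibrium: consumers pay $85, sellers receive $62.5, q = 64. (Wedge: pb − ps = 22.5.)
Quantity falls by |ΔQ| = |94 − 64| = 30.
DWL = ½ · t · |ΔQ| = ½ · 22.5 · 30 = $337.5.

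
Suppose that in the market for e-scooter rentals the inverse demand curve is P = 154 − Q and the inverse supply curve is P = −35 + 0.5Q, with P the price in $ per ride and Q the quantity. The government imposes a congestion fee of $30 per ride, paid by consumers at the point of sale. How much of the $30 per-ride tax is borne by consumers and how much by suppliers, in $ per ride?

Consumers bear $20 per ride; suppliers bear $10 per ride.

Rewrite in direct form: Qd = 154 − P and Qs = 2P + 70.
Before the tax: set 154 − P = 2P + 70 → P* = $28, Q* = 126.
With the tax collected from consumers, demand (in seller-price terms) shifts: Qd = 154 − (P + 30).
New equilibrium: consumers pay $48, suppliers receive $18, Q = 106. (Wedge: Pb − Ps = 30.)
Burden on consumers: $20; on suppliers: $10. (They sum to $30.)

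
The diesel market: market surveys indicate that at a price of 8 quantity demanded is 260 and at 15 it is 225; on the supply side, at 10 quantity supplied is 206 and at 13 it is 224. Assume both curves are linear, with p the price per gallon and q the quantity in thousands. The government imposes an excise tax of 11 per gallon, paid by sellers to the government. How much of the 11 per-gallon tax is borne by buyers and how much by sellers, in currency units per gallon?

Buyers bear 6 per gallon; sellers bear 5 per gallon.

Demand slope: (225 − 260)/(15 − 8) = -5, so qd = 300 − 5p.
Supply slope: (224 − 206)/(13 − 10) = 6, so qs = 6p + 146.
Before the tax: set 300 − 5p = 6p + 146 → p* = 14, q* = 230.
With the tax collected from sellers, supply shifts: qs = 6(p − 11) + 146.
Solving gives q = 200 with buyers paying 20 and sellers receiving 9 (the 11 wedge).
Burden on buyers: 6; on sellers: 5. (They sum to 11.)
The less price-elastic side of the market bears the larger share of a per-unit tax.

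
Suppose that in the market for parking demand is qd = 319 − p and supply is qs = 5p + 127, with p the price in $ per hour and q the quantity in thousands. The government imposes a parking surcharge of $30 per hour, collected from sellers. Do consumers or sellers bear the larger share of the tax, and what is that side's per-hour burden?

Before the tax: set 319 − p = 5p + 127 → p* = $32, q* = 287.
With the tax collected from sellers, supply shifts: qs = 5(p − 30) + 127.
Solving gives q = 262 with consumers paying $57 and sellers receiving $27 (the $30 wedge).
Per-hour burden: consumers $25, sellers $5.
Consumers take the larger share because demand is less price-elastic here (demand slope 1 vs supply slope 5).
The less price-elastic side of the market bears the larger share of a per-unit tax.

Consumers bear the larger share: $25 per hour.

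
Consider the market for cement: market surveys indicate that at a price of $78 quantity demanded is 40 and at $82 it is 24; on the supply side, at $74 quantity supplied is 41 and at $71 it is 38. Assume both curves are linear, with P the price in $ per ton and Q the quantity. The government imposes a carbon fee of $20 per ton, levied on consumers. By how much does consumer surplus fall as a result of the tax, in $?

Consumer surplus falls by $144.

Demand slope: (24 − 40)/(82 − 78) = -4, so Qd = 352 − 4P.
Supply slope: (38 − 41)/(71 − 74) = 1, so Qs = P − 33.
Before the tax: set 352 − 4P = P − 33 → P* = $77, Q* = 44.
With the tax collected from consumers, demand (in seller-price terms) shifts: Qd = 352 − 4(P + 20).
New equilibrium: consumers pay $81, suppliers receive $61, Q = 28. (Wedge: Pb − Ps = 20.)
ΔCS is the trapezoid between Q = 28 and Q = 44 of height $4: ½ · (44 + 28) · 4 = $144.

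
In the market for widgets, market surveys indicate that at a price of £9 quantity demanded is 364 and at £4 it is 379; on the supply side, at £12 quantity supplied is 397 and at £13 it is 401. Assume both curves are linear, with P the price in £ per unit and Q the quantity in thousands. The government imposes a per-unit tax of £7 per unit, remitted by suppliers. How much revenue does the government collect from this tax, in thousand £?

Demand slope: (379 − 364)/(4 − 9) = -3, so Qd = 391 − 3P.
Supply slope: (401 − 397)/(13 − 12) = 4, so Qs = 4P + 349.
Before the tax: set 391 − 3P = 4P + 349 → P* = £6, Q* = 373.
With the tax collected from suppliers, supply shifts: Qs = 4(P − 7) + 349.
New equilibrium: buyers pay £10, suppliers receive £3, Q = 361. (Wedge: Pb − Ps = 7.)
Revenue = t · Q = 7 · 361 = £2527.

Tax revenue = £2527 thousand.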